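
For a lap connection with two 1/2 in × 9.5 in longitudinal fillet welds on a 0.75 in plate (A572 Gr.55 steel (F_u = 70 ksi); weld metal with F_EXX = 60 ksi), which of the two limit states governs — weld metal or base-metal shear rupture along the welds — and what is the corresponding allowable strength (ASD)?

R_n/Ω ≈ 121 kips (weld metal governs)

t_e = 0.707 × 0.5 = 0.3535 in; L = 19 in.
Weld metal: R_n/Ω = (1/2.0) × 0.6 × 60 × 0.3535 × 19 = 120.9 kips.
Base metal (shear rupture): R_n/Ω = (1/2.0) × 0.6 × 70 × 0.75 × 19 = 299.2 kips.
Governing: weld metal.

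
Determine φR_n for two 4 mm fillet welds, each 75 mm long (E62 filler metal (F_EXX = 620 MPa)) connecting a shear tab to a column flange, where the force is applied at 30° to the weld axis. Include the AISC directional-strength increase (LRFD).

φR_n ≈ 139 kN

t_e = 0.707 × 4 = 2.828 mm; A_we = 2.828 × 150 = 424.2 mm².
Directional factor: 1.0 + 0.5 sin^1.5(30°) = 1.177.
F_nw = 0.6 × 620 × 1.177 = 437.8 MPa.
φR_n = 0.75 × 437.8 × 424.2 × 10⁻³ = 139.3 kN.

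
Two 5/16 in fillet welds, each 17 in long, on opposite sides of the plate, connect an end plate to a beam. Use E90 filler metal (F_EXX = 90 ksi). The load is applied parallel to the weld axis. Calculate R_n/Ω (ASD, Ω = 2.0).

Effective throat t_e = 0.707 × 0.3125 = 0.2209 in.
Total length L = 34 in; A_we = 0.2209 × 34 = 7.512 in².
F_nw = 0.6 F_EXX = 0.6 × 90 = 54 ksi.
R_n = 54 × 7.512 = 405.6 kip; R_n/Ω = 405.6/2.0 = 202.8 kip.

R_n/Ω ≈ 203 kip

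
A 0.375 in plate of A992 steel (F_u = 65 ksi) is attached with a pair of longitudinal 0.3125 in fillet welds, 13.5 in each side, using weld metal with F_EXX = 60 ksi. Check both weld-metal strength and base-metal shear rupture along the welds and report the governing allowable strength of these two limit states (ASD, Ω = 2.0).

R_n/Ω ≈ 107 kip (weld metal governs)

t_e = 0.707 × 0.3125 = 0.2209 in; L = 27 in.
Weld metal: R_n/Ω = (1/2.0) × 0.6 × 60 × 0.2209 × 27 = 107.4 kip.
Base metal (shear rupture): R_n/Ω = (1/2.0) × 0.6 × 65 × 0.375 × 27 = 197.4 kip.
Governing: weld metal.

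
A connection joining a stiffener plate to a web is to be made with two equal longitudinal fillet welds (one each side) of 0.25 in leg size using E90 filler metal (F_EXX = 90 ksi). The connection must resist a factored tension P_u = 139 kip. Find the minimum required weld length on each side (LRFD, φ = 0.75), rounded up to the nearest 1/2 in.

L = 10 in on each side

Throat t_e = 0.707 × 0.25 = 0.1767 in.
φr_n = 0.75 × 0.6 × 90 × 0.1767 = 7.158 kip/in.
L_req = P_u / φr_n = 139 / 7.158 = 19.42 in total.
Per side: 19.42 / 2 = 9.709 in.
Round up → use L = 10 in on each side.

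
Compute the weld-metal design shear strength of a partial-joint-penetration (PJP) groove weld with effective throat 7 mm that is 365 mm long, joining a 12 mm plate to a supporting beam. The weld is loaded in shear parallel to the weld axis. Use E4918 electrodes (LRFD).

φR_n ≈ 563 kN

E49XX → F_EXX = 490 MPa.
Effective throat (given) t_e = 7 mm.
A_we = 7 × 365 = 2555 mm².
F_nw = 0.6 F_EXX = 294 MPa.
φR_n = 0.75 × 294 × 2555 × 10⁻³ = 563.4 kN.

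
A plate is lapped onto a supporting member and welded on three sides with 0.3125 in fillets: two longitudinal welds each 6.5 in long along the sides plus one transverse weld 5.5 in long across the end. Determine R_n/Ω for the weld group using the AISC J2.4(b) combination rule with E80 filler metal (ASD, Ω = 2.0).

E80XX → F_EXX = 80 ksi.
t_e = 0.707 × 0.3125 = 0.2209 in.
R_nwl = 0.6 × 80 × 0.2209 × 13 = 137.9 kips (longitudinal, 2 welds).
R_nwt = 0.6 × 80 × 0.2209 × 5.5 = 58.33 kips (transverse, base value).
(i) R_nwl + R_nwt = 196.2 kips; (ii) 0.85 R_nwl + 1.5 R_nwt = 204.7 kips.
R_n = max = 204.7 kips [governs: (ii)]; R_n/Ω = 102.3 kips.

R_n/Ω ≈ 102 kips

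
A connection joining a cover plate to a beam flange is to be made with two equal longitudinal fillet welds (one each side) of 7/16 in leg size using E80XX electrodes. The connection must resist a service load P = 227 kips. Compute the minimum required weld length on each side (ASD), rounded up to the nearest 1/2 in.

E80XX → F_EXX = 80 ksi.
Throat t_e = 0.707 × 0.4375 = 0.3093 in.
r_n/Ω = (0.6 × 80 × 0.3093) / 2.0 = 7.423 kip/in.
L_req = P / (r_n/Ω) = 227 / 7.423 = 30.58 in total.
Per side: 30.58 / 2 = 15.29 in.
Round up → use L = 15.5 in on each side.

L = 15.5 in on each side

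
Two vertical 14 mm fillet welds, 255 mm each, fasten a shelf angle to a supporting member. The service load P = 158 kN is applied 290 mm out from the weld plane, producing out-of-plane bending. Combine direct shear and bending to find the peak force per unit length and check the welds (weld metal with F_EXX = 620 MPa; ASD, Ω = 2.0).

L_w = 2 × 255 = 510 mm; section modulus (unit throat) S = 2 × L²/6 = 21680 mm².
Direct shear f_v = P/L_w = 158×10³/510 = 309.8 N/mm.
Moment M = P × e = 158×10³ × 290 = 45820000 N·mm; bending f_b = M/S = 2114 N/mm.
f_max = √(f_v² + f_b²) = √(309.8² + 2114²) = 2137 N/mm.
r_n/Ω = (1/2.0) × 0.6 × 620 × (0.707 × 14) = 1841 N/mm → NOT adequate.

f_max ≈ 2140 N/mm; NOT adequate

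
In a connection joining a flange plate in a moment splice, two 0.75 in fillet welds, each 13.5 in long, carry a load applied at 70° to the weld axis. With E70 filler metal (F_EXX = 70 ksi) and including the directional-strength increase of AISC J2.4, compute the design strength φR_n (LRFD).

φR_n ≈ 656 kip

t_e = 0.707 × 0.75 = 0.5302 in; A_we = 0.5302 × 27 = 14.32 in².
Directional factor: 1.0 + 0.5 sin^1.5(70°) = 1.455.
F_nw = 0.6 × 70 × 1.455 = 61.13 ksi.
φR_n = 0.75 × 61.13 × 14.32 = 656.4 kip.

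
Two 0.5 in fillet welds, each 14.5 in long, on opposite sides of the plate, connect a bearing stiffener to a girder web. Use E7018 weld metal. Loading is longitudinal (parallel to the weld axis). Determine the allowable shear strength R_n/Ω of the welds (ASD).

R_n/Ω ≈ 215 kips

E70XX → F_EXX = 70 ksi.
Effective throat t_e = 0.707 × 0.5 = 0.3535 in.
Total length L = 29 in; A_we = 0.3535 × 29 = 10.25 in².
F_nw = 0.6 F_EXX = 0.6 × 70 = 42 ksi.
R_n = 42 × 10.25 = 430.6 kips; R_n/Ω = 430.6/2.0 = 215.3 kips.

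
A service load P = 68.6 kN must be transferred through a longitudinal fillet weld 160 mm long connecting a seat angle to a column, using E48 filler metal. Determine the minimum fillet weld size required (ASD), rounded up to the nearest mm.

w = 5 mm

E48XX → F_EXX = 480 MPa.
Total weld length L = 160 mm.
Required throat t_e = P × Ω / (0.6 F_EXX × L) = 68.6 × 2.0 / (0.6 × 480 × 160 × 10⁻³) = 2.977 mm.
Required leg w = t_e / 0.707 = 4.211 mm → use 5 mm.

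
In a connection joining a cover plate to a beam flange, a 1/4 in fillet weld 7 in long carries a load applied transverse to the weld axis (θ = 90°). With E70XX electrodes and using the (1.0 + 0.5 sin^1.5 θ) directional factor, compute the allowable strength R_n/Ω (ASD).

R_n/Ω ≈ 39 kips

E70XX → F_EXX = 70 ksi.
t_e = 0.707 × 0.25 = 0.1767 in; A_we = 0.1767 × 7 = 1.237 in².
Directional factor: 1.0 + 0.5 sin^1.5(90°) = 1.5.
F_nw = 0.6 × 70 × 1.5 = 63 ksi.
R_n/Ω = (63 × 1.237) / 2.0 = 38.97 kips.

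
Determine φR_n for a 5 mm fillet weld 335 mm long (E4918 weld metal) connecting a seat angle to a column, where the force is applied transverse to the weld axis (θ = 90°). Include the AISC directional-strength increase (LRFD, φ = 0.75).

φR_n ≈ 392 kN

E49XX → F_EXX = 490 MPa.
t_e = 0.707 × 5 = 3.535 mm; A_we = 3.535 × 335 = 1184 mm².
Directional factor: 1.0 + 0.5 sin^1.5(90°) = 1.5.
F_nw = 0.6 × 490 × 1.5 = 441 MPa.
φR_n = 0.75 × 441 × 1184 × 10⁻³ = 391.7 kN.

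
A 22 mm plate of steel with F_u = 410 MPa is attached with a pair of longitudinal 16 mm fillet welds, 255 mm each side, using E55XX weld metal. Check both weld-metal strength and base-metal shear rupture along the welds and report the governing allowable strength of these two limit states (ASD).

E55XX → F_EXX = 550 MPa.
t_e = 0.707 × 16 = 11.31 mm; L = 510 mm.
Weld metal: R_n/Ω = (1/2.0) × 0.6 × 550 × 11.31 × 510 × 10⁻³ = 951.9 kN.
Base metal (shear rupture): R_n/Ω = (1/2.0) × 0.6 × 410 × 22 × 510 × 10⁻³ = 1380 kN.
Governing: weld metal.

R_n/Ω ≈ 952 kN (weld metal governs)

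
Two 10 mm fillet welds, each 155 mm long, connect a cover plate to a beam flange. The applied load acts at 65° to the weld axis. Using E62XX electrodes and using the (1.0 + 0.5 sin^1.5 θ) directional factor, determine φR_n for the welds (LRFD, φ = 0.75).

φR_n ≈ 875 kN

E62XX → F_EXX = 620 MPa.
t_e = 0.707 × 10 = 7.07 mm; A_we = 7.07 × 310 = 2192 mm².
Directional factor: 1.0 + 0.5 sin^1.5(65°) = 1.431.
F_nw = 0.6 × 620 × 1.431 = 532.5 MPa.
φR_n = 0.75 × 532.5 × 2192 × 10⁻³ = 875.3 kN.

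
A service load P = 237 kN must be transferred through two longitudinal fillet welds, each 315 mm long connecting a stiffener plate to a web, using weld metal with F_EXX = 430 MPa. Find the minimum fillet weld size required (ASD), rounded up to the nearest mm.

Total weld length L = 630 mm.
Required throat t_e = P × Ω / (0.6 F_EXX × L) = 237 × 2.0 / (0.6 × 430 × 630 × 10⁻³) = 2.916 mm.
Required leg w = t_e / 0.707 = 4.125 mm → use 5 mm.

w = 5 mm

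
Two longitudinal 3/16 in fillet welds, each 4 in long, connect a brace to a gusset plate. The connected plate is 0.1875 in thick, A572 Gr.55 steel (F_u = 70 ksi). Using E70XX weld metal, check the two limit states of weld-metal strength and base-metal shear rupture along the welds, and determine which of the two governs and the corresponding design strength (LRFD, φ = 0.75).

φR_n ≈ 33.4 kip (weld metal governs)

E70XX → F_EXX = 70 ksi.
t_e = 0.707 × 0.1875 = 0.1326 in; L = 8 in.
Weld metal: φR_n = 0.75 × 0.6 × 70 × 0.1326 × 8 = 33.41 kip.
Base metal (shear rupture): φR_n = 0.75 × 0.6 × 70 × 0.1875 × 8 = 47.25 kip.
Governing: weld metal.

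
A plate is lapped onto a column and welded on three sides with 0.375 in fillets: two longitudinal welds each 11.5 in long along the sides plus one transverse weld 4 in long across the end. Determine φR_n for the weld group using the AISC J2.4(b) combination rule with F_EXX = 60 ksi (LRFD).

t_e = 0.707 × 0.375 = 0.2651 in.
R_nwl = 0.6 × 60 × 0.2651 × 23 = 219.5 kips (longitudinal, 2 welds).
R_nwt = 0.6 × 60 × 0.2651 × 4 = 38.18 kips (transverse, base value).
(i) R_nwl + R_nwt = 257.7 kips; (ii) 0.85 R_nwl + 1.5 R_nwt = 243.9 kips.
R_n = max = 257.7 kips [governs: (i)]; φR_n = 193.3 kips.

φR_n ≈ 193 kips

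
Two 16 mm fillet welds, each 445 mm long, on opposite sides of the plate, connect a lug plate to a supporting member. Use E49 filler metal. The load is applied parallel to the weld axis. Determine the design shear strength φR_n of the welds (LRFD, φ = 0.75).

E49XX → F_EXX = 490 MPa.
Effective throat t_e = 0.707 × 16 = 11.31 mm.
Total length L = 890 mm; A_we = 11.31 × 890 = 10070 mm².
F_nw = 0.6 F_EXX = 0.6 × 490 = 294 MPa.
φR_n = 0.75 × 294 × 10070 × 10⁻³ = 2220 kN.

φR_n ≈ 2220 kN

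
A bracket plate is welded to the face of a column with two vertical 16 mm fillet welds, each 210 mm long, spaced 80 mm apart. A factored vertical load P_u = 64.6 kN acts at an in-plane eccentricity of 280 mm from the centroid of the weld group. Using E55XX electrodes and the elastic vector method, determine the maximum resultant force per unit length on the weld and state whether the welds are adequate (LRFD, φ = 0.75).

f_max ≈ 983 N/mm; adequate

E55XX → F_EXX = 550 MPa.
Total weld length L_w = 420 mm. Treat welds as unit-width lines.
Polar moment about centroid: J = 2[d³/12 + d(b/2)²] = 2[210³/12 + 210×40²] = 2216000 mm³.
Direct shear f_v = P/L_w = 64.6×10³ / 420 = 153.8 N/mm (vertical).
Torsion M = P·e = 64.6×10³ × 280 = 18088000 N·mm.
Critical point at (x, y) = (40, 105) from centroid. f_tx = M·y/J = 857.3 N/mm; f_ty = M·x/J = 326.6 N/mm.
Resultant f_max = √[f_tx² + (f_v + f_ty)²] = √[857.3² + (153.8 + 326.6)²] = 982.7 N/mm.
Capacity per unit length: φr_n = 0.75 × 0.6 × 550 × (0.707 × 16) = 2800 N/mm.
982.7 ≤ 2800 → adequate.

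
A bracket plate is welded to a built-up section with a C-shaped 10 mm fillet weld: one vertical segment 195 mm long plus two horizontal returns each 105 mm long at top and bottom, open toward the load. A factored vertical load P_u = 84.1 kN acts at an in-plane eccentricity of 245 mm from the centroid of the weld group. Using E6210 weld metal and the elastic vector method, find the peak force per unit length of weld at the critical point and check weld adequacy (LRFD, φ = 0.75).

E62XX → F_EXX = 620 MPa.
Total weld length L_w = 405 mm. Treat welds as unit-width lines.
Centroid: x̄ = 2×105×52.5 / 405 = 27.22 mm from the vertical weld.
Polar moment about centroid: J = I_x + I_y = [195³/12 + 2×105×97.5²] + [195×27.22² + 2(105³/12 + 105×25.28²)] = 3086000 mm³.
Direct shear f_v = P/L_w = 84.1×10³ / 405 = 207.7 N/mm (vertical).
Torsion M = P·e = 84.1×10³ × 245 = 20604000 N·mm.
Critical point at (x, y) = (77.78, 97.5) from centroid. f_tx = M·y/J = 651 N/mm; f_ty = M·x/J = 519.3 N/mm.
Resultant f_max = √[f_tx² + (f_v + f_ty)²] = √[651² + (207.7 + 519.3)²] = 975.9 N/mm.
Capacity per unit length: φr_n = 0.75 × 0.6 × 620 × (0.707 × 10) = 1973 N/mm.
975.9 ≤ 1973 → adequate.

f_max ≈ 976 N/mm; adequate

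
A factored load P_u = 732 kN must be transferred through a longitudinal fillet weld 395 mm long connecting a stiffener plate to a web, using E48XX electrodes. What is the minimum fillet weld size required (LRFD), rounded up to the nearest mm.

E48XX → F_EXX = 480 MPa.
Total weld length L = 395 mm.
Required throat t_e = P_u / (φ × 0.6 F_EXX × L) = 732 / (0.75 × 0.6 × 480 × 395 × 10⁻³) = 8.579 mm.
Required leg w = t_e / 0.707 = 12.14 mm → use 13 mm.

w = 13 mm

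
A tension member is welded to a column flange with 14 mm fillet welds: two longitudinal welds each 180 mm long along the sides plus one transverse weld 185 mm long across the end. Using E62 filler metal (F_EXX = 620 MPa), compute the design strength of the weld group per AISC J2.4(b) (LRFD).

t_e = 0.707 × 14 = 9.898 mm.
R_nwl = 0.6 × 620 × 9.898 × 360 × 10⁻³ = 1326 kN (longitudinal, 2 welds).
R_nwt = 0.6 × 620 × 9.898 × 185 × 10⁻³ = 681.2 kN (transverse, base value).
(i) R_nwl + R_nwt = 2007 kN; (ii) 0.85 R_nwl + 1.5 R_nwt = 2148 kN.
R_n = max = 2148 kN [governs: (ii)]; φR_n = 1611 kN.

φR_n ≈ 1610 kN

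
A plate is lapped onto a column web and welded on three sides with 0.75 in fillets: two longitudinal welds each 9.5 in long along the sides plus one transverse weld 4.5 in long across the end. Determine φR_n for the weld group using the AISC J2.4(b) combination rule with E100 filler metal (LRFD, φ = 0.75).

E100XX → F_EXX = 100 ksi.
t_e = 0.707 × 0.75 = 0.5302 in.
R_nwl = 0.6 × 100 × 0.5302 × 19 = 604.5 kip (longitudinal, 2 welds).
R_nwt = 0.6 × 100 × 0.5302 × 4.5 = 143.2 kip (transverse, base value).
(i) R_nwl + R_nwt = 747.7 kip; (ii) 0.85 R_nwl + 1.5 R_nwt = 728.6 kip.
R_n = max = 747.7 kip [governs: (i)]; φR_n = 560.7 kip.

φR_n ≈ 561 kip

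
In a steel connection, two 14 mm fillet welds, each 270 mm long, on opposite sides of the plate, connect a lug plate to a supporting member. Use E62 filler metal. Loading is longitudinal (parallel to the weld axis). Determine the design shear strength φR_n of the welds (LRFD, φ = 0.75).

E62XX → F_EXX = 620 MPa.
Effective throat t_e = 0.707 × 14 = 9.898 mm.
Total length L = 540 mm; A_we = 9.898 × 540 = 5345 mm².
F_nw = 0.6 F_EXX = 0.6 × 620 = 372 MPa.
φR_n = 0.75 × 372 × 5345 × 10⁻³ = 1491 kN.

φR_n ≈ 1490 kN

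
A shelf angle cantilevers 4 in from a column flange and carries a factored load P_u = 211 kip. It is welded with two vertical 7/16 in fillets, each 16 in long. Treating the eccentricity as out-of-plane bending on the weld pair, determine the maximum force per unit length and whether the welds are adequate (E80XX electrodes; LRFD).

f_max ≈ 11.9 kip/in; NOT adequate

E80XX → F_EXX = 80 ksi.
L_w = 2 × 16 = 32 in; section modulus (unit throat) S = 2 × L²/6 = 85.33 in².
Direct shear f_v = P/L_w = 211/32 = 6.594 kip/in.
Moment M = P × e = 211 × 4 = 844 kip·in; bending f_b = M/S = 9.891 kip/in.
f_max = √(f_v² + f_b²) = √(6.594² + 9.891²) = 11.89 kip/in.
φr_n = 0.75 × 0.6 × 80 × (0.707 × 0.4375) = 11.14 kip/in → NOT adequate.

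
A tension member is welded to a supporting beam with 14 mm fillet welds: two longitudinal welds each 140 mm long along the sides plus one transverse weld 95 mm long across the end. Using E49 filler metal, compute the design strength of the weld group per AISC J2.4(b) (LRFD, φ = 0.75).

E49XX → F_EXX = 490 MPa.
t_e = 0.707 × 14 = 9.898 mm.
R_nwl = 0.6 × 490 × 9.898 × 280 × 10⁻³ = 814.8 kN (longitudinal, 2 welds).
R_nwt = 0.6 × 490 × 9.898 × 95 × 10⁻³ = 276.5 kN (transverse, base value).
(i) R_nwl + R_nwt = 1091 kN; (ii) 0.85 R_nwl + 1.5 R_nwt = 1107 kN.
R_n = max = 1107 kN [governs: (ii)]; φR_n = 830.4 kN.

φR_n ≈ 830 kN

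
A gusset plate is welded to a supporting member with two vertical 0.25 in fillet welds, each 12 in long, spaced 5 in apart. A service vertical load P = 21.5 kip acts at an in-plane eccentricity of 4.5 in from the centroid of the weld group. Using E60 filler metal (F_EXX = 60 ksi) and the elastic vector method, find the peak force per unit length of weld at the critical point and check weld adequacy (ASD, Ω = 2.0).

f_max ≈ 1.96 kip/in; adequate

Total weld length L_w = 24 in. Treat welds as unit-width lines.
Polar moment about centroid: J = 2[d³/12 + d(b/2)²] = 2[12³/12 + 12×2.5²] = 438 in³.
Direct shear f_v = P/L_w = 21.5 / 24 = 0.8958 kip/in (vertical).
Torsion M = P·e = 21.5 × 4.5 = 96.75 kip·in.
Critical point at (x, y) = (2.5, 6) from centroid. f_tx = M·y/J = 1.325 kip/in; f_ty = M·x/J = 0.5522 kip/in.
Resultant f_max = √[f_tx² + (f_v + f_ty)²] = √[1.325² + (0.8958 + 0.5522)²] = 1.963 kip/in.
Capacity per unit length: r_n/Ω = (1/2.0) × 0.6 × 60 × (0.707 × 0.25) = 3.181 kip/in.
1.963 ≤ 3.181 → adequate.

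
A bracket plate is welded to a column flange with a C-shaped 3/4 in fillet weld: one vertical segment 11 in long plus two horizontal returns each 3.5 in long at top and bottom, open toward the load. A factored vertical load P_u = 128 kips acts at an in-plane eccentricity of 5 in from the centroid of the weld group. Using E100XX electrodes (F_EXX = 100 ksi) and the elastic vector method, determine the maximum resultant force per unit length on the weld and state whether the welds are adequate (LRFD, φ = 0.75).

Total weld length L_w = 18 in. Treat welds as unit-width lines.
Centroid: x̄ = 2×3.5×1.75 / 18 = 0.6806 in from the vertical weld.
Polar moment about centroid: J = I_x + I_y = [11³/12 + 2×3.5×5.5²] + [11×0.6806² + 2(3.5³/12 + 3.5×1.069²)] = 342.9 in³.
Direct shear f_v = P/L_w = 128 / 18 = 7.111 kip/in (vertical).
Torsion M = P·e = 128 × 5 = 640 kip·in.
Critical point at (x, y) = (2.819, 5.5) from centroid. f_tx = M·y/J = 10.26 kip/in; f_ty = M·x/J = 5.262 kip/in.
Resultant f_max = √[f_tx² + (f_v + f_ty)²] = √[10.26² + (7.111 + 5.262)²] = 16.08 kip/in.
Capacity per unit length: φr_n = 0.75 × 0.6 × 100 × (0.707 × 0.75) = 23.86 kip/in.
16.08 ≤ 23.86 → adequate.

f_max ≈ 16.1 kip/in; adequate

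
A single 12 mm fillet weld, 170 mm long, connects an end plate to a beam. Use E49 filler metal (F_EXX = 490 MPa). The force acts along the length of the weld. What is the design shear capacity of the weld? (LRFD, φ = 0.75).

Effective throat t_e = 0.707 × 12 = 8.484 mm.
Total length L = 170 mm; A_we = 8.484 × 170 = 1442 mm².
F_nw = 0.6 F_EXX = 0.6 × 490 = 294 MPa.
φR_n = 0.75 × 294 × 1442 × 10⁻³ = 318 kN.

φR_n ≈ 318 kN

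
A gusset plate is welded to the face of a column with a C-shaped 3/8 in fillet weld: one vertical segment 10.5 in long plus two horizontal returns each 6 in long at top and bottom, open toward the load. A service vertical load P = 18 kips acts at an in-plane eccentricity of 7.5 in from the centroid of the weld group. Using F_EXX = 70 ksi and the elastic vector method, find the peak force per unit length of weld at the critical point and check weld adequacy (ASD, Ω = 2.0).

f_max ≈ 2.39 kip/in; adequate

Total weld length L_w = 22.5 in. Treat welds as unit-width lines.
Centroid: x̄ = 2×6×3 / 22.5 = 1.6 in from the vertical weld.
Polar moment about centroid: J = I_x + I_y = [10.5³/12 + 2×6×5.25²] + [10.5×1.6² + 2(6³/12 + 6×1.4²)] = 513.6 in³.
Direct shear f_v = P/L_w = 18 / 22.5 = 0.8 kip/in (vertical).
Torsion M = P·e = 18 × 7.5 = 135 kip·in.
Critical point at (x, y) = (4.4, 5.25) from centroid. f_tx = M·y/J = 1.38 kip/in; f_ty = M·x/J = 1.156 kip/in.
Resultant f_max = √[f_tx² + (f_v + f_ty)²] = √[1.38² + (0.8 + 1.156)²] = 2.394 kip/in.
Capacity per unit length: r_n/Ω = (1/2.0) × 0.6 × 70 × (0.707 × 0.375) = 5.568 kip/in.
2.394 ≤ 5.568 → adequate.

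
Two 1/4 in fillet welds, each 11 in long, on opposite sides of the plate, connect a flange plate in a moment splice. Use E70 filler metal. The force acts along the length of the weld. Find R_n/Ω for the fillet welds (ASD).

E70XX → F_EXX = 70 ksi.
Effective throat t_e = 0.707 × 0.25 = 0.1767 in.
Total length L = 22 in; A_we = 0.1767 × 22 = 3.888 in².
F_nw = 0.6 F_EXX = 0.6 × 70 = 42 ksi.
R_n = 42 × 3.888 = 163.3 kip; R_n/Ω = 163.3/2.0 = 81.66 kip.

R_n/Ω ≈ 81.7 kip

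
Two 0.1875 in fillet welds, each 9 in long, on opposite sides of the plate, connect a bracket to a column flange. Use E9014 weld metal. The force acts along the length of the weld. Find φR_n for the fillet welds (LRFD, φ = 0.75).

E90XX → F_EXX = 90 ksi.
Effective throat t_e = 0.707 × 0.1875 = 0.1326 in.
Total length L = 18 in; A_we = 0.1326 × 18 = 2.386 in².
F_nw = 0.6 F_EXX = 0.6 × 90 = 54 ksi.
φR_n = 0.75 × 54 × 2.386 = 96.64 kip.

φR_n ≈ 96.6 kip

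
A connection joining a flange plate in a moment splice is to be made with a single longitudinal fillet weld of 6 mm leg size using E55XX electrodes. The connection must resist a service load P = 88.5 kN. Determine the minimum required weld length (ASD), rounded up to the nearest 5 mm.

E55XX → F_EXX = 550 MPa.
Throat t_e = 0.707 × 6 = 4.242 mm.
r_n/Ω = (0.6 × 550 × 4.242) / 2.0 = 699.9 N/mm = 0.6999 kN/mm.
L_req = P / (r_n/Ω) = 88.5 / 0.6999 = 126.4 mm total.
Round up → use L = 130 mm.

L = 130 mm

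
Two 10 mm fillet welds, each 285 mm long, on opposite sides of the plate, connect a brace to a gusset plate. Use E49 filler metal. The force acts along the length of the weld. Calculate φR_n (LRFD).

φR_n ≈ 889 kN

E49XX → F_EXX = 490 MPa.
Effective throat t_e = 0.707 × 10 = 7.07 mm.
Total length L = 570 mm; A_we = 7.07 × 570 = 4030 mm².
F_nw = 0.6 F_EXX = 0.6 × 490 = 294 MPa.
φR_n = 0.75 × 294 × 4030 × 10⁻³ = 888.6 kN.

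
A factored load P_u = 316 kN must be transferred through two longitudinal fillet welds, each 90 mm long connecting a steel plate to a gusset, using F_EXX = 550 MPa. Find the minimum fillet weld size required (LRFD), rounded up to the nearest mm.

w = 11 mm

Total weld length L = 180 mm.
Required throat t_e = P_u / (φ × 0.6 F_EXX × L) = 316 / (0.75 × 0.6 × 550 × 180 × 10⁻³) = 7.093 mm.
Required leg w = t_e / 0.707 = 10.03 mm → use 11 mm.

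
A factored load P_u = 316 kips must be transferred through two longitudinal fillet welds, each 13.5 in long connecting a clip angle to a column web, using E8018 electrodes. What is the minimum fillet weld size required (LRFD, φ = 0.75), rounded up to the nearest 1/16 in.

E80XX → F_EXX = 80 ksi.
Total weld length L = 27 in.
Required throat t_e = P_u / (φ × 0.6 F_EXX × L) = 316 / (0.75 × 0.6 × 80 × 27) = 0.3251 in.
Required leg w = t_e / 0.707 = 0.4598 in → use 1/2 in.

w = 1/2 in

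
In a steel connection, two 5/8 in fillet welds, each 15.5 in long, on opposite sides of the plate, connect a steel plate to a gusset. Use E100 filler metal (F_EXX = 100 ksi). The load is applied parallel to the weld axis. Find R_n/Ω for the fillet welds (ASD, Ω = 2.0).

Effective throat t_e = 0.707 × 0.625 = 0.4419 in.
Total length L = 31 in; A_we = 0.4419 × 31 = 13.7 in².
F_nw = 0.6 F_EXX = 0.6 × 100 = 60 ksi.
R_n = 60 × 13.7 = 821.9 kips; R_n/Ω = 821.9/2.0 = 410.9 kips.

R_n/Ω ≈ 411 kips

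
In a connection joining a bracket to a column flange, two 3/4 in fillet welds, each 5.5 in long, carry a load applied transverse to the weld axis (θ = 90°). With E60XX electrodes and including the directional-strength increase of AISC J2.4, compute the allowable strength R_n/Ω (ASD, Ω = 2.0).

E60XX → F_EXX = 60 ksi.
t_e = 0.707 × 0.75 = 0.5302 in; A_we = 0.5302 × 11 = 5.833 in².
Directional factor: 1.0 + 0.5 sin^1.5(90°) = 1.5.
F_nw = 0.6 × 60 × 1.5 = 54 ksi.
R_n/Ω = (54 × 5.833) / 2.0 = 157.5 kips.

R_n/Ω ≈ 157 kips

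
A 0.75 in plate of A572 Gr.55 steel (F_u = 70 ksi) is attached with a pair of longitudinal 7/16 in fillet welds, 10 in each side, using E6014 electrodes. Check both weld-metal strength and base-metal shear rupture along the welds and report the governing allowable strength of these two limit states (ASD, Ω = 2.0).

R_n/Ω ≈ 111 kips (weld metal governs)

E60XX → F_EXX = 60 ksi.
t_e = 0.707 × 0.4375 = 0.3093 in; L = 20 in.
Weld metal: R_n/Ω = (1/2.0) × 0.6 × 60 × 0.3093 × 20 = 111.4 kips.
Base metal (shear rupture): R_n/Ω = (1/2.0) × 0.6 × 70 × 0.75 × 20 = 315 kips.
Governing: weld metal.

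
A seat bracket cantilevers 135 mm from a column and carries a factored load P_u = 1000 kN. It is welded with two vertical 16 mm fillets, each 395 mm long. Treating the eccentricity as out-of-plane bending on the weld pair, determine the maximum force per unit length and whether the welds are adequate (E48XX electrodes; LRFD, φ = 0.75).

E48XX → F_EXX = 480 MPa.
L_w = 2 × 395 = 790 mm; section modulus (unit throat) S = 2 × L²/6 = 52010 mm².
Direct shear f_v = P/L_w = 1000×10³/790 = 1266 N/mm.
Moment M = P × e = 1000×10³ × 135 = 135000000 N·mm; bending f_b = M/S = 2596 N/mm.
f_max = √(f_v² + f_b²) = √(1266² + 2596²) = 2888 N/mm.
φr_n = 0.75 × 0.6 × 480 × (0.707 × 16) = 2443 N/mm → NOT adequate.

f_max ≈ 2890 N/mm; NOT adequate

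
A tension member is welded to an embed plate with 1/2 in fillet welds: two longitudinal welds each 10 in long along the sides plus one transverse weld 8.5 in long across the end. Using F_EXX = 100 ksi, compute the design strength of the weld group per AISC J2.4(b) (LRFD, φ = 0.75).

t_e = 0.707 × 0.5 = 0.3535 in.
R_nwl = 0.6 × 100 × 0.3535 × 20 = 424.2 kips (longitudinal, 2 welds).
R_nwt = 0.6 × 100 × 0.3535 × 8.5 = 180.3 kips (transverse, base value).
(i) R_nwl + R_nwt = 604.5 kips; (ii) 0.85 R_nwl + 1.5 R_nwt = 631 kips.
R_n = max = 631 kips [governs: (ii)]; φR_n = 473.2 kips.

φR_n ≈ 473 kips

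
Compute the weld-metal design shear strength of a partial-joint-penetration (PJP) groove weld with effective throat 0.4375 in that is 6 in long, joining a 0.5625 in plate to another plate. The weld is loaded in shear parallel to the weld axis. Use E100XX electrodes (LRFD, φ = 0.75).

φR_n ≈ 118 kip

E100XX → F_EXX = 100 ksi.
Effective throat (given) t_e = 0.4375 in.
A_we = 0.4375 × 6 = 2.625 in².
F_nw = 0.6 F_EXX = 60 ksi.
φR_n = 0.75 × 60 × 2.625 = 118.1 kip.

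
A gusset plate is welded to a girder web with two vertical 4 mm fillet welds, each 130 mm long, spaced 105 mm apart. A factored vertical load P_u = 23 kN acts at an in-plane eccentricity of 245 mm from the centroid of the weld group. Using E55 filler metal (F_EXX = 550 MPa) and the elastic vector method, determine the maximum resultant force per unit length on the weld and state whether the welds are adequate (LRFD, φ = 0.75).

f_max ≈ 495 N/mm; adequate

Total weld length L_w = 260 mm. Treat welds as unit-width lines.
Polar moment about centroid: J = 2[d³/12 + d(b/2)²] = 2[130³/12 + 130×52.5²] = 1083000 mm³.
Direct shear f_v = P/L_w = 23×10³ / 260 = 88.46 N/mm (vertical).
Torsion M = P·e = 23×10³ × 245 = 5635000 N·mm.
Critical point at (x, y) = (52.5, 65) from centroid. f_tx = M·y/J = 338.3 N/mm; f_ty = M·x/J = 273.2 N/mm.
Resultant f_max = √[f_tx² + (f_v + f_ty)²] = √[338.3² + (88.46 + 273.2)²] = 495.2 N/mm.
Capacity per unit length: φr_n = 0.75 × 0.6 × 550 × (0.707 × 4) = 699.9 N/mm.
495.2 ≤ 699.9 → adequate.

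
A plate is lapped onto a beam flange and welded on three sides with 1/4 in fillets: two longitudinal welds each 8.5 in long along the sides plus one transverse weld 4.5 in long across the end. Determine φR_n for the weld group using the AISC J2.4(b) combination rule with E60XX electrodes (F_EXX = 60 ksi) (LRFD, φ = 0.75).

t_e = 0.707 × 0.25 = 0.1767 in.
R_nwl = 0.6 × 60 × 0.1767 × 17 = 108.2 kips (longitudinal, 2 welds).
R_nwt = 0.6 × 60 × 0.1767 × 4.5 = 28.63 kips (transverse, base value).
(i) R_nwl + R_nwt = 136.8 kips; (ii) 0.85 R_nwl + 1.5 R_nwt = 134.9 kips.
R_n = max = 136.8 kips [governs: (i)]; φR_n = 102.6 kips.

φR_n ≈ 103 kips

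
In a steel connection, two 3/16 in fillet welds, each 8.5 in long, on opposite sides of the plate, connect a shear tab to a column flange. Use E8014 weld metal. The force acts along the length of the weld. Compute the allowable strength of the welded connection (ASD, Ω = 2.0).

E80XX → F_EXX = 80 ksi.
Effective throat t_e = 0.707 × 0.1875 = 0.1326 in.
Total length L = 17 in; A_we = 0.1326 × 17 = 2.254 in².
F_nw = 0.6 F_EXX = 0.6 × 80 = 48 ksi.
R_n = 48 × 2.254 = 108.2 kips; R_n/Ω = 108.2/2.0 = 54.09 kips.

R_n/Ω ≈ 54.1 kips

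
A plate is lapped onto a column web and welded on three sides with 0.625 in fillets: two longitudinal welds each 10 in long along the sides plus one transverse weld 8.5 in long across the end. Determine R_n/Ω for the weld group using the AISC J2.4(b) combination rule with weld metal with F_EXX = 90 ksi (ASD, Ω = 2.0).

t_e = 0.707 × 0.625 = 0.4419 in.
R_nwl = 0.6 × 90 × 0.4419 × 20 = 477.2 kips (longitudinal, 2 welds).
R_nwt = 0.6 × 90 × 0.4419 × 8.5 = 202.8 kips (transverse, base value).
(i) R_nwl + R_nwt = 680 kips; (ii) 0.85 R_nwl + 1.5 R_nwt = 709.9 kips.
R_n = max = 709.9 kips [governs: (ii)]; R_n/Ω = 354.9 kips.

R_n/Ω ≈ 355 kips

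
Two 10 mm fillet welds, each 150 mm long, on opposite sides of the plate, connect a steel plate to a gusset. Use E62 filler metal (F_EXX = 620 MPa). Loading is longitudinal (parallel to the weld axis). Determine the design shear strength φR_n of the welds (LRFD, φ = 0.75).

Effective throat t_e = 0.707 × 10 = 7.07 mm.
Total length L = 300 mm; A_we = 7.07 × 300 = 2121 mm².
F_nw = 0.6 F_EXX = 0.6 × 620 = 372 MPa.
φR_n = 0.75 × 372 × 2121 × 10⁻³ = 591.8 kN.

φR_n ≈ 592 kN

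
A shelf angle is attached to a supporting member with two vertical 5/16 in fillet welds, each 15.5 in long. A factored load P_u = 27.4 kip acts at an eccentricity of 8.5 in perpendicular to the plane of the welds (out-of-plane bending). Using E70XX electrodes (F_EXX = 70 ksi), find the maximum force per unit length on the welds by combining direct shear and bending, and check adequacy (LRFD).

f_max ≈ 3.04 kip/in; adequate

L_w = 2 × 15.5 = 31 in; section modulus (unit throat) S = 2 × L²/6 = 80.08 in².
Direct shear f_v = P/L_w = 27.4/31 = 0.8839 kip/in.
Moment M = P × e = 27.4 × 8.5 = 232.9 kip·in; bending f_b = M/S = 2.908 kip/in.
f_max = √(f_v² + f_b²) = √(0.8839² + 2.908²) = 3.04 kip/in.
φr_n = 0.75 × 0.6 × 70 × (0.707 × 0.3125) = 6.96 kip/in → adequate.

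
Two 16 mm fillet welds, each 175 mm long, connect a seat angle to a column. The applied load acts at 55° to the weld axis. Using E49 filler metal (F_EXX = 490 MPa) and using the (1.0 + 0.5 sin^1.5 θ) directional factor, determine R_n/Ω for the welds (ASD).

t_e = 0.707 × 16 = 11.31 mm; A_we = 11.31 × 350 = 3959 mm².
Directional factor: 1.0 + 0.5 sin^1.5(55°) = 1.371.
F_nw = 0.6 × 490 × 1.371 = 403 MPa.
R_n/Ω = (403 × 3959) / 2.0 × 10⁻³ = 797.7 kN.

R_n/Ω ≈ 798 kN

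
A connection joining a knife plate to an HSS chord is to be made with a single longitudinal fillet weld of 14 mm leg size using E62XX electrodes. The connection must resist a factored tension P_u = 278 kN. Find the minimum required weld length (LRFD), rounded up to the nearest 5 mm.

E62XX → F_EXX = 620 MPa.
Throat t_e = 0.707 × 14 = 9.898 mm.
φr_n = 0.75 × 0.6 × 620 × 9.898 × 10⁻³ = 2.762 kN/mm.
L_req = P_u / φr_n = 278 / 2.762 = 100.7 mm total.
Round up → use L = 105 mm.

L = 105 mm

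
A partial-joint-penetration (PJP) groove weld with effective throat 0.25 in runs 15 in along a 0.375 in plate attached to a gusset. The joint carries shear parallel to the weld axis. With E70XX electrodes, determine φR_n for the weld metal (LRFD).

E70XX → F_EXX = 70 ksi.
Effective throat (given) t_e = 0.25 in.
A_we = 0.25 × 15 = 3.75 in².
F_nw = 0.6 F_EXX = 42 ksi.
φR_n = 0.75 × 42 × 3.75 = 118.1 kips.

φR_n ≈ 118 kips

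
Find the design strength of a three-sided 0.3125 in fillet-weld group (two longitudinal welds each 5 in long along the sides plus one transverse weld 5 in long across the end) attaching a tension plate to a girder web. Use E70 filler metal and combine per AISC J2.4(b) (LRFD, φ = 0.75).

E70XX → F_EXX = 70 ksi.
t_e = 0.707 × 0.3125 = 0.2209 in.
R_nwl = 0.6 × 70 × 0.2209 × 10 = 92.79 kip (longitudinal, 2 welds).
R_nwt = 0.6 × 70 × 0.2209 × 5 = 46.4 kip (transverse, base value).
(i) R_nwl + R_nwt = 139.2 kip; (ii) 0.85 R_nwl + 1.5 R_nwt = 148.5 kip.
R_n = max = 148.5 kip [governs: (ii)]; φR_n = 111.4 kip.

φR_n ≈ 111 kip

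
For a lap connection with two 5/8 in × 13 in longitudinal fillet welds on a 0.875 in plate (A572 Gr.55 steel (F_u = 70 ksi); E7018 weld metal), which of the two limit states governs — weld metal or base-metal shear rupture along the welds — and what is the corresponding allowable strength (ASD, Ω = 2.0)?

E70XX → F_EXX = 70 ksi.
t_e = 0.707 × 0.625 = 0.4419 in; L = 26 in.
Weld metal: R_n/Ω = (1/2.0) × 0.6 × 70 × 0.4419 × 26 = 241.3 kip.
Base metal (shear rupture): R_n/Ω = (1/2.0) × 0.6 × 70 × 0.875 × 26 = 477.8 kip.
Governing: weld metal.

R_n/Ω ≈ 241 kip (weld metal governs)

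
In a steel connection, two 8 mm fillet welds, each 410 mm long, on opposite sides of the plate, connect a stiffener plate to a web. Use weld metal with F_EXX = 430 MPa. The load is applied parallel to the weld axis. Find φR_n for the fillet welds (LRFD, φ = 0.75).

φR_n ≈ 897 kN

Effective throat t_e = 0.707 × 8 = 5.656 mm.
Total length L = 820 mm; A_we = 5.656 × 820 = 4638 mm².
F_nw = 0.6 F_EXX = 0.6 × 430 = 258 MPa.
φR_n = 0.75 × 258 × 4638 × 10⁻³ = 897.4 kN.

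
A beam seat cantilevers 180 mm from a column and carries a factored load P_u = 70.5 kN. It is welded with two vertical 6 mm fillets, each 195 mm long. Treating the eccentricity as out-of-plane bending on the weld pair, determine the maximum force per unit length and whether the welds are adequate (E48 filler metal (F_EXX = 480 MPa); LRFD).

L_w = 2 × 195 = 390 mm; section modulus (unit throat) S = 2 × L²/6 = 12680 mm².
Direct shear f_v = P/L_w = 70.5×10³/390 = 180.8 N/mm.
Moment M = P × e = 70.5×10³ × 180 = 12690000 N·mm; bending f_b = M/S = 1001 N/mm.
f_max = √(f_v² + f_b²) = √(180.8² + 1001²) = 1017 N/mm.
φr_n = 0.75 × 0.6 × 480 × (0.707 × 6) = 916.3 N/mm → NOT adequate.

f_max ≈ 1020 N/mm; NOT adequate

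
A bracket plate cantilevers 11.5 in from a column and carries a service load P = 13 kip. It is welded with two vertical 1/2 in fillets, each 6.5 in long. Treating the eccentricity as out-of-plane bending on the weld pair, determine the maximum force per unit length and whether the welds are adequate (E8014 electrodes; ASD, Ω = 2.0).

E80XX → F_EXX = 80 ksi.
L_w = 2 × 6.5 = 13 in; section modulus (unit throat) S = 2 × L²/6 = 14.08 in².
Direct shear f_v = P/L_w = 13/13 = 1 kip/in.
Moment M = P × e = 13 × 11.5 = 149.5 kip·in; bending f_b = M/S = 10.62 kip/in.
f_max = √(f_v² + f_b²) = √(1² + 10.62²) = 10.66 kip/in.
r_n/Ω = (1/2.0) × 0.6 × 80 × (0.707 × 0.5) = 8.484 kip/in → NOT adequate.

f_max ≈ 10.7 kip/in; NOT adequate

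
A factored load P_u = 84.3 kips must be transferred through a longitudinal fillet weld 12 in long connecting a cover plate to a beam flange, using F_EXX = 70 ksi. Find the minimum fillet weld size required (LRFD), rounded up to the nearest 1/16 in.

Total weld length L = 12 in.
Required throat t_e = P_u / (φ × 0.6 F_EXX × L) = 84.3 / (0.75 × 0.6 × 70 × 12) = 0.223 in.
Required leg w = t_e / 0.707 = 0.3154 in → use 3/8 in.

w = 3/8 in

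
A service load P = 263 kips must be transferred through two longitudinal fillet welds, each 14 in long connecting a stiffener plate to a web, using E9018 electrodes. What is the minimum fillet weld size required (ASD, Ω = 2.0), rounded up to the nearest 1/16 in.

E90XX → F_EXX = 90 ksi.
Total weld length L = 28 in.
Required throat t_e = P × Ω / (0.6 F_EXX × L) = 263 × 2.0 / (0.6 × 90 × 28) = 0.3479 in.
Required leg w = t_e / 0.707 = 0.4921 in → use 1/2 in.

w = 1/2 in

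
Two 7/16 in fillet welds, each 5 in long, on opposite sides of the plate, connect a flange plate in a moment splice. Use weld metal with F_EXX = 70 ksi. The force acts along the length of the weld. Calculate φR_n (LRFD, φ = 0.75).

φR_n ≈ 97.4 kip

Effective throat t_e = 0.707 × 0.4375 = 0.3093 in.
Total length L = 10 in; A_we = 0.3093 × 10 = 3.093 in².
F_nw = 0.6 F_EXX = 0.6 × 70 = 42 ksi.
φR_n = 0.75 × 42 × 3.093 = 97.43 kip.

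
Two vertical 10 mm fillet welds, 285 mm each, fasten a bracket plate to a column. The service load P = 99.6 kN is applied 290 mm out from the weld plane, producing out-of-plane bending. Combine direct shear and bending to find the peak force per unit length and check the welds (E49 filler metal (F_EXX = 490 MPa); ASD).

f_max ≈ 1080 N/mm; NOT adequate

L_w = 2 × 285 = 570 mm; section modulus (unit throat) S = 2 × L²/6 = 27080 mm².
Direct shear f_v = P/L_w = 99.6×10³/570 = 174.7 N/mm.
Moment M = P × e = 99.6×10³ × 290 = 28884000 N·mm; bending f_b = M/S = 1067 N/mm.
f_max = √(f_v² + f_b²) = √(174.7² + 1067²) = 1081 N/mm.
r_n/Ω = (1/2.0) × 0.6 × 490 × (0.707 × 10) = 1039 N/mm → NOT adequate.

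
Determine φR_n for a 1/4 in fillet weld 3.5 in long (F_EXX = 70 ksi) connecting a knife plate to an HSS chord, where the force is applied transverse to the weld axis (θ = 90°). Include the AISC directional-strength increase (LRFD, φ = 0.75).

φR_n ≈ 29.2 kip

t_e = 0.707 × 0.25 = 0.1767 in; A_we = 0.1767 × 3.5 = 0.6186 in².
Directional factor: 1.0 + 0.5 sin^1.5(90°) = 1.5.
F_nw = 0.6 × 70 × 1.5 = 63 ksi.
φR_n = 0.75 × 63 × 0.6186 = 29.23 kip.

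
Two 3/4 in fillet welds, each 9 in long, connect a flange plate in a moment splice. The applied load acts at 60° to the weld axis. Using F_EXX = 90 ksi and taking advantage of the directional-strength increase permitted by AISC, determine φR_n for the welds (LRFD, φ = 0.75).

t_e = 0.707 × 0.75 = 0.5302 in; A_we = 0.5302 × 18 = 9.544 in².
Directional factor: 1.0 + 0.5 sin^1.5(60°) = 1.403.
F_nw = 0.6 × 90 × 1.403 = 75.76 ksi.
φR_n = 0.75 × 75.76 × 9.544 = 542.3 kip.

φR_n ≈ 542 kip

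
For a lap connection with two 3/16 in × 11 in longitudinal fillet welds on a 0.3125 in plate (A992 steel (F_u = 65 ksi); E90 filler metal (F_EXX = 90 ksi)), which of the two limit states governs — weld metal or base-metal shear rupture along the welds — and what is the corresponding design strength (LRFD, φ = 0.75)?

φR_n ≈ 118 kips (weld metal governs)

t_e = 0.707 × 0.1875 = 0.1326 in; L = 22 in.
Weld metal: φR_n = 0.75 × 0.6 × 90 × 0.1326 × 22 = 118.1 kips.
Base metal (shear rupture): φR_n = 0.75 × 0.6 × 65 × 0.3125 × 22 = 201.1 kips.
Governing: weld metal.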